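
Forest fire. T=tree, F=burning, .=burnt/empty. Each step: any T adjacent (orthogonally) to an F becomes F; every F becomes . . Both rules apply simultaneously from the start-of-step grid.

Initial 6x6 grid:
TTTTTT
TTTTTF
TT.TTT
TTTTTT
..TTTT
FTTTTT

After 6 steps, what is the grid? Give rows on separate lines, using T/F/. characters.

Step 1: 4 trees catch fire, 2 burn out
  TTTTTF
  TTTTF.
  TT.TTF
  TTTTTT
  ..TTTT
  .FTTTT
Step 2: 5 trees catch fire, 4 burn out
  TTTTF.
  TTTF..
  TT.TF.
  TTTTTF
  ..TTTT
  ..FTTT
Step 3: 7 trees catch fire, 5 burn out
  TTTF..
  TTF...
  TT.F..
  TTTTF.
  ..FTTF
  ...FTT
Step 4: 8 trees catch fire, 7 burn out
  TTF...
  TF....
  TT....
  TTFF..
  ...FF.
  ....FF
Step 5: 4 trees catch fire, 8 burn out
  TF....
  F.....
  TF....
  TF....
  ......
  ......
Step 6: 3 trees catch fire, 4 burn out
  F.....
  ......
  F.....
  F.....
  ......
  ......

F.....
......
F.....
F.....
......
......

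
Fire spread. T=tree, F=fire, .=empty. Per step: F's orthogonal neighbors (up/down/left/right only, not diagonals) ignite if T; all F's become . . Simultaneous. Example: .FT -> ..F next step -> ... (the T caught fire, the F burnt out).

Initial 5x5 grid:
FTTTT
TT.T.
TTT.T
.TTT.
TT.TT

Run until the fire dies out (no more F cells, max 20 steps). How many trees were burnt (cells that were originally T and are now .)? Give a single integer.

Answer: 17

Derivation:
Step 1: +2 fires, +1 burnt (F count now 2)
Step 2: +3 fires, +2 burnt (F count now 3)
Step 3: +2 fires, +3 burnt (F count now 2)
Step 4: +4 fires, +2 burnt (F count now 4)
Step 5: +2 fires, +4 burnt (F count now 2)
Step 6: +2 fires, +2 burnt (F count now 2)
Step 7: +1 fires, +2 burnt (F count now 1)
Step 8: +1 fires, +1 burnt (F count now 1)
Step 9: +0 fires, +1 burnt (F count now 0)
Fire out after step 9
Initially T: 18, now '.': 24
Total burnt (originally-T cells now '.'): 17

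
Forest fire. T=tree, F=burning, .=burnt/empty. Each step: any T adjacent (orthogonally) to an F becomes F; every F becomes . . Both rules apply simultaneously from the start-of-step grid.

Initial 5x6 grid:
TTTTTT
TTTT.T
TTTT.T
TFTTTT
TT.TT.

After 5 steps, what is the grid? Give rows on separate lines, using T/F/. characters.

Step 1: 4 trees catch fire, 1 burn out
  TTTTTT
  TTTT.T
  TFTT.T
  F.FTTT
  TF.TT.
Step 2: 5 trees catch fire, 4 burn out
  TTTTTT
  TFTT.T
  F.FT.T
  ...FTT
  F..TT.
Step 3: 6 trees catch fire, 5 burn out
  TFTTTT
  F.FT.T
  ...F.T
  ....FT
  ...FT.
Step 4: 5 trees catch fire, 6 burn out
  F.FTTT
  ...F.T
  .....T
  .....F
  ....F.
Step 5: 2 trees catch fire, 5 burn out
  ...FTT
  .....T
  .....F
  ......
  ......

...FTT
.....T
.....F
......
......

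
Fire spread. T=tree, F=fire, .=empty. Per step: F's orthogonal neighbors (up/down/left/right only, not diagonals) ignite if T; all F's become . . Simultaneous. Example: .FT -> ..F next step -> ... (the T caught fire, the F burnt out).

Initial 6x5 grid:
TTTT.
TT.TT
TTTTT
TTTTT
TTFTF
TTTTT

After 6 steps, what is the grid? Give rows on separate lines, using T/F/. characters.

Step 1: 6 trees catch fire, 2 burn out
  TTTT.
  TT.TT
  TTTTT
  TTFTF
  TF.F.
  TTFTF
Step 2: 7 trees catch fire, 6 burn out
  TTTT.
  TT.TT
  TTFTF
  TF.F.
  F....
  TF.F.
Step 3: 5 trees catch fire, 7 burn out
  TTTT.
  TT.TF
  TF.F.
  F....
  .....
  F....
Step 4: 3 trees catch fire, 5 burn out
  TTTT.
  TF.F.
  F....
  .....
  .....
  .....
Step 5: 3 trees catch fire, 3 burn out
  TFTF.
  F....
  .....
  .....
  .....
  .....
Step 6: 2 trees catch fire, 3 burn out
  F.F..
  .....
  .....
  .....
  .....
  .....

F.F..
.....
.....
.....
.....
.....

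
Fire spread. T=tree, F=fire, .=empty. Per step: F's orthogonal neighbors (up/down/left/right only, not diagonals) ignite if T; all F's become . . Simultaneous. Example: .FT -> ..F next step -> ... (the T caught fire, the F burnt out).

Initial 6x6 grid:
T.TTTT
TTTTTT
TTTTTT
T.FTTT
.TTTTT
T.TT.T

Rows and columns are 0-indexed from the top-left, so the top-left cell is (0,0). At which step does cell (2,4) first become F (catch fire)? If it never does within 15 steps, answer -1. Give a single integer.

Step 1: cell (2,4)='T' (+3 fires, +1 burnt)
Step 2: cell (2,4)='T' (+7 fires, +3 burnt)
Step 3: cell (2,4)='F' (+8 fires, +7 burnt)
  -> target ignites at step 3
Step 4: cell (2,4)='.' (+6 fires, +8 burnt)
Step 5: cell (2,4)='.' (+4 fires, +6 burnt)
Step 6: cell (2,4)='.' (+1 fires, +4 burnt)
Step 7: cell (2,4)='.' (+0 fires, +1 burnt)
  fire out at step 7

3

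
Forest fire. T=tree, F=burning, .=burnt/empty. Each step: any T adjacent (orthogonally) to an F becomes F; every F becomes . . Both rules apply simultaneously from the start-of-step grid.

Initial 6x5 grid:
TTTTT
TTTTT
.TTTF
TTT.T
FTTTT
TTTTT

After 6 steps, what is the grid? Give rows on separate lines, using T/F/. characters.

Step 1: 6 trees catch fire, 2 burn out
  TTTTT
  TTTTF
  .TTF.
  FTT.F
  .FTTT
  FTTTT
Step 2: 7 trees catch fire, 6 burn out
  TTTTF
  TTTF.
  .TF..
  .FT..
  ..FTF
  .FTTT
Step 3: 7 trees catch fire, 7 burn out
  TTTF.
  TTF..
  .F...
  ..F..
  ...F.
  ..FTF
Step 4: 3 trees catch fire, 7 burn out
  TTF..
  TF...
  .....
  .....
  .....
  ...F.
Step 5: 2 trees catch fire, 3 burn out
  TF...
  F....
  .....
  .....
  .....
  .....
Step 6: 1 trees catch fire, 2 burn out
  F....
  .....
  .....
  .....
  .....
  .....

F....
.....
.....
.....
.....
.....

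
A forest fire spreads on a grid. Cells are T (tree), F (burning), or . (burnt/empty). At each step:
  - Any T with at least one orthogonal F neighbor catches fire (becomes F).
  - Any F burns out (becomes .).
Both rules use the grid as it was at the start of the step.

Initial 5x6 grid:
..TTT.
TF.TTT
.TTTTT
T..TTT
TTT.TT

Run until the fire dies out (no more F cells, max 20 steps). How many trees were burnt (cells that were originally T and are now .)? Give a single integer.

Step 1: +2 fires, +1 burnt (F count now 2)
Step 2: +1 fires, +2 burnt (F count now 1)
Step 3: +1 fires, +1 burnt (F count now 1)
Step 4: +3 fires, +1 burnt (F count now 3)
Step 5: +4 fires, +3 burnt (F count now 4)
Step 6: +5 fires, +4 burnt (F count now 5)
Step 7: +1 fires, +5 burnt (F count now 1)
Step 8: +0 fires, +1 burnt (F count now 0)
Fire out after step 8
Initially T: 21, now '.': 26
Total burnt (originally-T cells now '.'): 17

Answer: 17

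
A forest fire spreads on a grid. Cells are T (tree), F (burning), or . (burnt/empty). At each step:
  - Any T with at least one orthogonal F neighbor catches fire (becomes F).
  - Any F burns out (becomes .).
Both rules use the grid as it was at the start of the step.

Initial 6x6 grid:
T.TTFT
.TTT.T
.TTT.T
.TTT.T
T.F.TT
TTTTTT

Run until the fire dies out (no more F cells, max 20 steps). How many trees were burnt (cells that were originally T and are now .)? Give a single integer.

Answer: 24

Derivation:
Step 1: +4 fires, +2 burnt (F count now 4)
Step 2: +8 fires, +4 burnt (F count now 8)
Step 3: +6 fires, +8 burnt (F count now 6)
Step 4: +5 fires, +6 burnt (F count now 5)
Step 5: +1 fires, +5 burnt (F count now 1)
Step 6: +0 fires, +1 burnt (F count now 0)
Fire out after step 6
Initially T: 25, now '.': 35
Total burnt (originally-T cells now '.'): 24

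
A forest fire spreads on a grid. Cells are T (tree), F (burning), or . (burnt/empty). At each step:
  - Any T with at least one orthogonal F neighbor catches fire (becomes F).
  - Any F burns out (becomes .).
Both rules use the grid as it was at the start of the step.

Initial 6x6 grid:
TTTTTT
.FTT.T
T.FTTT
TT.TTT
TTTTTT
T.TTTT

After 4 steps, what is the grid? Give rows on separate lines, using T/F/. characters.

Step 1: 3 trees catch fire, 2 burn out
  TFTTTT
  ..FT.T
  T..FTT
  TT.TTT
  TTTTTT
  T.TTTT
Step 2: 5 trees catch fire, 3 burn out
  F.FTTT
  ...F.T
  T...FT
  TT.FTT
  TTTTTT
  T.TTTT
Step 3: 4 trees catch fire, 5 burn out
  ...FTT
  .....T
  T....F
  TT..FT
  TTTFTT
  T.TTTT
Step 4: 6 trees catch fire, 4 burn out
  ....FT
  .....F
  T.....
  TT...F
  TTF.FT
  T.TFTT

....FT
.....F
T.....
TT...F
TTF.FT
T.TFTT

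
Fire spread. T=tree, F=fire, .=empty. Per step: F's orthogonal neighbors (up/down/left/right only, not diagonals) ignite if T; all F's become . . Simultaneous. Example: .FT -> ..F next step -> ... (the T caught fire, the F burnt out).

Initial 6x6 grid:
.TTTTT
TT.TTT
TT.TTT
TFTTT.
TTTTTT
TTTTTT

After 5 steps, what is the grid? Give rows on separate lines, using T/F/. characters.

Step 1: 4 trees catch fire, 1 burn out
  .TTTTT
  TT.TTT
  TF.TTT
  F.FTT.
  TFTTTT
  TTTTTT
Step 2: 6 trees catch fire, 4 burn out
  .TTTTT
  TF.TTT
  F..TTT
  ...FT.
  F.FTTT
  TFTTTT
Step 3: 7 trees catch fire, 6 burn out
  .FTTTT
  F..TTT
  ...FTT
  ....F.
  ...FTT
  F.FTTT
Step 4: 5 trees catch fire, 7 burn out
  ..FTTT
  ...FTT
  ....FT
  ......
  ....FT
  ...FTT
Step 5: 5 trees catch fire, 5 burn out
  ...FTT
  ....FT
  .....F
  ......
  .....F
  ....FT

...FTT
....FT
.....F
......
.....F
....FT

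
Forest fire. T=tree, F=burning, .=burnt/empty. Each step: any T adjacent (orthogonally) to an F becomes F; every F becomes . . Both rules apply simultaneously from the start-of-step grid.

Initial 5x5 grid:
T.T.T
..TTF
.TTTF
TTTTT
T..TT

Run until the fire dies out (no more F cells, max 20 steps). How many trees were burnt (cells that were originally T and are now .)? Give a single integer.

Answer: 15

Derivation:
Step 1: +4 fires, +2 burnt (F count now 4)
Step 2: +4 fires, +4 burnt (F count now 4)
Step 3: +4 fires, +4 burnt (F count now 4)
Step 4: +1 fires, +4 burnt (F count now 1)
Step 5: +1 fires, +1 burnt (F count now 1)
Step 6: +1 fires, +1 burnt (F count now 1)
Step 7: +0 fires, +1 burnt (F count now 0)
Fire out after step 7
Initially T: 16, now '.': 24
Total burnt (originally-T cells now '.'): 15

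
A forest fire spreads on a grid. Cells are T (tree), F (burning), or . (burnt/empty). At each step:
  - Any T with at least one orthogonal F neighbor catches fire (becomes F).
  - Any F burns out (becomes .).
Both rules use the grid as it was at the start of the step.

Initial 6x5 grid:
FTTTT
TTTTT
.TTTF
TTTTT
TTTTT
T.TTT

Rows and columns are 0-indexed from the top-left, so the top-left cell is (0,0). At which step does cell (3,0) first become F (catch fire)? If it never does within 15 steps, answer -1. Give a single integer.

Step 1: cell (3,0)='T' (+5 fires, +2 burnt)
Step 2: cell (3,0)='T' (+7 fires, +5 burnt)
Step 3: cell (3,0)='T' (+6 fires, +7 burnt)
Step 4: cell (3,0)='T' (+3 fires, +6 burnt)
Step 5: cell (3,0)='F' (+3 fires, +3 burnt)
  -> target ignites at step 5
Step 6: cell (3,0)='.' (+1 fires, +3 burnt)
Step 7: cell (3,0)='.' (+1 fires, +1 burnt)
Step 8: cell (3,0)='.' (+0 fires, +1 burnt)
  fire out at step 8

5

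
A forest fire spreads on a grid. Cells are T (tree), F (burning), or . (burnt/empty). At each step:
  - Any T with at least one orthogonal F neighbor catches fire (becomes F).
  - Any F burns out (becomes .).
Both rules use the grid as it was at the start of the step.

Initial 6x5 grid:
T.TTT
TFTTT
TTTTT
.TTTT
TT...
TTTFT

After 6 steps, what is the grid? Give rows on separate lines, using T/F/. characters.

Step 1: 5 trees catch fire, 2 burn out
  T.TTT
  F.FTT
  TFTTT
  .TTTT
  TT...
  TTF.F
Step 2: 7 trees catch fire, 5 burn out
  F.FTT
  ...FT
  F.FTT
  .FTTT
  TT...
  TF...
Step 3: 6 trees catch fire, 7 burn out
  ...FT
  ....F
  ...FT
  ..FTT
  TF...
  F....
Step 4: 4 trees catch fire, 6 burn out
  ....F
  .....
  ....F
  ...FT
  F....
  .....
Step 5: 1 trees catch fire, 4 burn out
  .....
  .....
  .....
  ....F
  .....
  .....
Step 6: 0 trees catch fire, 1 burn out
  .....
  .....
  .....
  .....
  .....
  .....

.....
.....
.....
.....
.....
.....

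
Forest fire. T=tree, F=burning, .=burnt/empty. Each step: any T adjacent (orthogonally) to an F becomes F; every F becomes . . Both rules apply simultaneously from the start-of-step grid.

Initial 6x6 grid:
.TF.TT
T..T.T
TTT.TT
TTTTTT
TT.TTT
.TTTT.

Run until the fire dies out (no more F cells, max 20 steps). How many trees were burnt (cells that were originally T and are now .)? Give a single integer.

Step 1: +1 fires, +1 burnt (F count now 1)
Step 2: +0 fires, +1 burnt (F count now 0)
Fire out after step 2
Initially T: 26, now '.': 11
Total burnt (originally-T cells now '.'): 1

Answer: 1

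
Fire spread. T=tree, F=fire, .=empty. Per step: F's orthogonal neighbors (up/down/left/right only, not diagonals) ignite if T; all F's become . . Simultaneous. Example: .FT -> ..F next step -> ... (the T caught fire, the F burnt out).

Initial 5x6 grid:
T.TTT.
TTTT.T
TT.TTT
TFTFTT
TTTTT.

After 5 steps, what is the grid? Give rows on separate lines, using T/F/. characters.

Step 1: 7 trees catch fire, 2 burn out
  T.TTT.
  TTTT.T
  TF.FTT
  F.F.FT
  TFTFT.
Step 2: 8 trees catch fire, 7 burn out
  T.TTT.
  TFTF.T
  F...FT
  .....F
  F.F.F.
Step 3: 4 trees catch fire, 8 burn out
  T.TFT.
  F.F..T
  .....F
  ......
  ......
Step 4: 4 trees catch fire, 4 burn out
  F.F.F.
  .....F
  ......
  ......
  ......
Step 5: 0 trees catch fire, 4 burn out
  ......
  ......
  ......
  ......
  ......

......
......
......
......
......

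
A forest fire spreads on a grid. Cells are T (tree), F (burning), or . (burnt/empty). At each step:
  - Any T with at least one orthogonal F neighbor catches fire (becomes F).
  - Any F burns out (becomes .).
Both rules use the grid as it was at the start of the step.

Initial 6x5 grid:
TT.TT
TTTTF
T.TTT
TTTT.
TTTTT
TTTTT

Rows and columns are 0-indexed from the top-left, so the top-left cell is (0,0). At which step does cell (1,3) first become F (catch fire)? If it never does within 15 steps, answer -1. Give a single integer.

Step 1: cell (1,3)='F' (+3 fires, +1 burnt)
  -> target ignites at step 1
Step 2: cell (1,3)='.' (+3 fires, +3 burnt)
Step 3: cell (1,3)='.' (+3 fires, +3 burnt)
Step 4: cell (1,3)='.' (+4 fires, +3 burnt)
Step 5: cell (1,3)='.' (+6 fires, +4 burnt)
Step 6: cell (1,3)='.' (+4 fires, +6 burnt)
Step 7: cell (1,3)='.' (+2 fires, +4 burnt)
Step 8: cell (1,3)='.' (+1 fires, +2 burnt)
Step 9: cell (1,3)='.' (+0 fires, +1 burnt)
  fire out at step 9

1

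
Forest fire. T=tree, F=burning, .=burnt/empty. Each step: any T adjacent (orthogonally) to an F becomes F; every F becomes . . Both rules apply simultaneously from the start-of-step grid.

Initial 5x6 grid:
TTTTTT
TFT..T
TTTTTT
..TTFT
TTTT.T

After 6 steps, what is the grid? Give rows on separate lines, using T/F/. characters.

Step 1: 7 trees catch fire, 2 burn out
  TFTTTT
  F.F..T
  TFTTFT
  ..TF.F
  TTTT.T
Step 2: 9 trees catch fire, 7 burn out
  F.FTTT
  .....T
  F.FF.F
  ..F...
  TTTF.F
Step 3: 3 trees catch fire, 9 burn out
  ...FTT
  .....F
  ......
  ......
  TTF...
Step 4: 3 trees catch fire, 3 burn out
  ....FF
  ......
  ......
  ......
  TF....
Step 5: 1 trees catch fire, 3 burn out
  ......
  ......
  ......
  ......
  F.....
Step 6: 0 trees catch fire, 1 burn out
  ......
  ......
  ......
  ......
  ......

......
......
......
......
......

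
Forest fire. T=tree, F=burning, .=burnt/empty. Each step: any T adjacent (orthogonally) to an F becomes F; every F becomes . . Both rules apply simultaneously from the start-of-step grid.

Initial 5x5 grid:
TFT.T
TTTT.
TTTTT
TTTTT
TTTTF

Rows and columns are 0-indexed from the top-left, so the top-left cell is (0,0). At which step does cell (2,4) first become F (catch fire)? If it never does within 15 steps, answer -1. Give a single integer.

Step 1: cell (2,4)='T' (+5 fires, +2 burnt)
Step 2: cell (2,4)='F' (+6 fires, +5 burnt)
  -> target ignites at step 2
Step 3: cell (2,4)='.' (+7 fires, +6 burnt)
Step 4: cell (2,4)='.' (+2 fires, +7 burnt)
Step 5: cell (2,4)='.' (+0 fires, +2 burnt)
  fire out at step 5

2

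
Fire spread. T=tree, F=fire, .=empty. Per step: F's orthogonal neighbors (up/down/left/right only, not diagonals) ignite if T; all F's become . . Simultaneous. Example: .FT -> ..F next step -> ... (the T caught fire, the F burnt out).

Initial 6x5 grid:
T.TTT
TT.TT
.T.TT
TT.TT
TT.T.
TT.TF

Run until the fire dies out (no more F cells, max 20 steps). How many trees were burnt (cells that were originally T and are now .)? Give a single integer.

Answer: 11

Derivation:
Step 1: +1 fires, +1 burnt (F count now 1)
Step 2: +1 fires, +1 burnt (F count now 1)
Step 3: +1 fires, +1 burnt (F count now 1)
Step 4: +2 fires, +1 burnt (F count now 2)
Step 5: +2 fires, +2 burnt (F count now 2)
Step 6: +2 fires, +2 burnt (F count now 2)
Step 7: +2 fires, +2 burnt (F count now 2)
Step 8: +0 fires, +2 burnt (F count now 0)
Fire out after step 8
Initially T: 21, now '.': 20
Total burnt (originally-T cells now '.'): 11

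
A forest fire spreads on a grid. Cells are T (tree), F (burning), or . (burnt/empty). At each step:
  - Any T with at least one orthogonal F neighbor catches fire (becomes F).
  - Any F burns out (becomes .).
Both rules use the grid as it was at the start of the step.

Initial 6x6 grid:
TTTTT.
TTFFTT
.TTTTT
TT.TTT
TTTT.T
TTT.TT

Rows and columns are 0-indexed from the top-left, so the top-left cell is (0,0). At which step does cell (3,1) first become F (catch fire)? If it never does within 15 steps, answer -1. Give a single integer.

Step 1: cell (3,1)='T' (+6 fires, +2 burnt)
Step 2: cell (3,1)='T' (+7 fires, +6 burnt)
Step 3: cell (3,1)='F' (+5 fires, +7 burnt)
  -> target ignites at step 3
Step 4: cell (3,1)='.' (+4 fires, +5 burnt)
Step 5: cell (3,1)='.' (+4 fires, +4 burnt)
Step 6: cell (3,1)='.' (+2 fires, +4 burnt)
Step 7: cell (3,1)='.' (+1 fires, +2 burnt)
Step 8: cell (3,1)='.' (+0 fires, +1 burnt)
  fire out at step 8

3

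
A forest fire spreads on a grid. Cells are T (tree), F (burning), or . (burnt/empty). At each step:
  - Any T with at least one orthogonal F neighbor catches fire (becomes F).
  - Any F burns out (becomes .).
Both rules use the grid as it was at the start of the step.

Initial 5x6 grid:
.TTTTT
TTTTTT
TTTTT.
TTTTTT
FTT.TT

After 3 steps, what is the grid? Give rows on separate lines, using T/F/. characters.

Step 1: 2 trees catch fire, 1 burn out
  .TTTTT
  TTTTTT
  TTTTT.
  FTTTTT
  .FT.TT
Step 2: 3 trees catch fire, 2 burn out
  .TTTTT
  TTTTTT
  FTTTT.
  .FTTTT
  ..F.TT
Step 3: 3 trees catch fire, 3 burn out
  .TTTTT
  FTTTTT
  .FTTT.
  ..FTTT
  ....TT

.TTTTT
FTTTTT
.FTTT.
..FTTT
....TT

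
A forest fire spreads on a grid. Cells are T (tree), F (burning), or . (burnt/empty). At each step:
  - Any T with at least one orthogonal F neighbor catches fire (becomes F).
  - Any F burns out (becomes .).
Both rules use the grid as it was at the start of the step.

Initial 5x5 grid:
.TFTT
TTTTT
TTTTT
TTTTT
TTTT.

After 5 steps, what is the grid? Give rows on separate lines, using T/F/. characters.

Step 1: 3 trees catch fire, 1 burn out
  .F.FT
  TTFTT
  TTTTT
  TTTTT
  TTTT.
Step 2: 4 trees catch fire, 3 burn out
  ....F
  TF.FT
  TTFTT
  TTTTT
  TTTT.
Step 3: 5 trees catch fire, 4 burn out
  .....
  F...F
  TF.FT
  TTFTT
  TTTT.
Step 4: 5 trees catch fire, 5 burn out
  .....
  .....
  F...F
  TF.FT
  TTFT.
Step 5: 4 trees catch fire, 5 burn out
  .....
  .....
  .....
  F...F
  TF.F.

.....
.....
.....
F...F
TF.F.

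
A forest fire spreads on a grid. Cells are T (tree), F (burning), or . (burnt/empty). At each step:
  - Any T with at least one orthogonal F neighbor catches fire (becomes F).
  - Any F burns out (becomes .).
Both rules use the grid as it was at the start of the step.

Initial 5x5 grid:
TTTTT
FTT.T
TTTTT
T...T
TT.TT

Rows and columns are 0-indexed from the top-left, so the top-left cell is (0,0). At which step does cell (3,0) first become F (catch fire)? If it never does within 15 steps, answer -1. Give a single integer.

Step 1: cell (3,0)='T' (+3 fires, +1 burnt)
Step 2: cell (3,0)='F' (+4 fires, +3 burnt)
  -> target ignites at step 2
Step 3: cell (3,0)='.' (+3 fires, +4 burnt)
Step 4: cell (3,0)='.' (+3 fires, +3 burnt)
Step 5: cell (3,0)='.' (+2 fires, +3 burnt)
Step 6: cell (3,0)='.' (+2 fires, +2 burnt)
Step 7: cell (3,0)='.' (+1 fires, +2 burnt)
Step 8: cell (3,0)='.' (+1 fires, +1 burnt)
Step 9: cell (3,0)='.' (+0 fires, +1 burnt)
  fire out at step 9

2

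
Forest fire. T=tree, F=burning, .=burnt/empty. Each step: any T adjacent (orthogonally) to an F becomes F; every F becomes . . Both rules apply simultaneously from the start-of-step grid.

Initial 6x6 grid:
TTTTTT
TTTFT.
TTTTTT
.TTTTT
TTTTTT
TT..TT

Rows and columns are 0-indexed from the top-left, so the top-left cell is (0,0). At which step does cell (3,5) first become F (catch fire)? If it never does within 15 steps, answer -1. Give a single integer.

Step 1: cell (3,5)='T' (+4 fires, +1 burnt)
Step 2: cell (3,5)='T' (+6 fires, +4 burnt)
Step 3: cell (3,5)='T' (+8 fires, +6 burnt)
Step 4: cell (3,5)='F' (+6 fires, +8 burnt)
  -> target ignites at step 4
Step 5: cell (3,5)='.' (+3 fires, +6 burnt)
Step 6: cell (3,5)='.' (+3 fires, +3 burnt)
Step 7: cell (3,5)='.' (+1 fires, +3 burnt)
Step 8: cell (3,5)='.' (+0 fires, +1 burnt)
  fire out at step 8

4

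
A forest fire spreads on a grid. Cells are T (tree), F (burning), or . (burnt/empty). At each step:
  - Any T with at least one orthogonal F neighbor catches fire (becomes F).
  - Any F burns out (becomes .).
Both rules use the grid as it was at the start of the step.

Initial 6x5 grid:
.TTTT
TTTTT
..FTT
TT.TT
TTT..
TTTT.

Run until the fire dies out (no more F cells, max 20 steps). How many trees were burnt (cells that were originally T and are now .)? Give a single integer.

Answer: 13

Derivation:
Step 1: +2 fires, +1 burnt (F count now 2)
Step 2: +5 fires, +2 burnt (F count now 5)
Step 3: +5 fires, +5 burnt (F count now 5)
Step 4: +1 fires, +5 burnt (F count now 1)
Step 5: +0 fires, +1 burnt (F count now 0)
Fire out after step 5
Initially T: 22, now '.': 21
Total burnt (originally-T cells now '.'): 13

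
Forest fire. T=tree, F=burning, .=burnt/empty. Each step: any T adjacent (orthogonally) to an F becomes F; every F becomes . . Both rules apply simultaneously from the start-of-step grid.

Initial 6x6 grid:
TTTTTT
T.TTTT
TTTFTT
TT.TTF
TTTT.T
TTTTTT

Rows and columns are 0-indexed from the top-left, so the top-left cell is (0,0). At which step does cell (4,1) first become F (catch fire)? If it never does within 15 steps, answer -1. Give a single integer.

Step 1: cell (4,1)='T' (+7 fires, +2 burnt)
Step 2: cell (4,1)='T' (+7 fires, +7 burnt)
Step 3: cell (4,1)='T' (+8 fires, +7 burnt)
Step 4: cell (4,1)='F' (+5 fires, +8 burnt)
  -> target ignites at step 4
Step 5: cell (4,1)='.' (+3 fires, +5 burnt)
Step 6: cell (4,1)='.' (+1 fires, +3 burnt)
Step 7: cell (4,1)='.' (+0 fires, +1 burnt)
  fire out at step 7

4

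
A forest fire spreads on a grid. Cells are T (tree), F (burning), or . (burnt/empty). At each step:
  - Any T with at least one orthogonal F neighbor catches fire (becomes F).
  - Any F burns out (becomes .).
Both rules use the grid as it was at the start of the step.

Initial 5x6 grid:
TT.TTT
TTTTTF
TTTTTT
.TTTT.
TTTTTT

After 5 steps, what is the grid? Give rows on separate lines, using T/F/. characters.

Step 1: 3 trees catch fire, 1 burn out
  TT.TTF
  TTTTF.
  TTTTTF
  .TTTT.
  TTTTTT
Step 2: 3 trees catch fire, 3 burn out
  TT.TF.
  TTTF..
  TTTTF.
  .TTTT.
  TTTTTT
Step 3: 4 trees catch fire, 3 burn out
  TT.F..
  TTF...
  TTTF..
  .TTTF.
  TTTTTT
Step 4: 4 trees catch fire, 4 burn out
  TT....
  TF....
  TTF...
  .TTF..
  TTTTFT
Step 5: 6 trees catch fire, 4 burn out
  TF....
  F.....
  TF....
  .TF...
  TTTF.F

TF....
F.....
TF....
.TF...
TTTF.F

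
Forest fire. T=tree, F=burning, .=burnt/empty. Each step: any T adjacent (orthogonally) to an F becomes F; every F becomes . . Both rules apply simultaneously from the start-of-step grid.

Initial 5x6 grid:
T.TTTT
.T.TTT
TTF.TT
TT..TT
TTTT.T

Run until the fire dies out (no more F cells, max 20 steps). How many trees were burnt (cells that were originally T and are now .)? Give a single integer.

Step 1: +1 fires, +1 burnt (F count now 1)
Step 2: +3 fires, +1 burnt (F count now 3)
Step 3: +2 fires, +3 burnt (F count now 2)
Step 4: +2 fires, +2 burnt (F count now 2)
Step 5: +1 fires, +2 burnt (F count now 1)
Step 6: +0 fires, +1 burnt (F count now 0)
Fire out after step 6
Initially T: 22, now '.': 17
Total burnt (originally-T cells now '.'): 9

Answer: 9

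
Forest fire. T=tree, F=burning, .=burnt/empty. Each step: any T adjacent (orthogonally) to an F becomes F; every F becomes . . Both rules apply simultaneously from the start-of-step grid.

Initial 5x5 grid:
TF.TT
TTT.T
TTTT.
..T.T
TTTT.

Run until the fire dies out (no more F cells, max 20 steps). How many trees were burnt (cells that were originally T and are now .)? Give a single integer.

Answer: 13

Derivation:
Step 1: +2 fires, +1 burnt (F count now 2)
Step 2: +3 fires, +2 burnt (F count now 3)
Step 3: +2 fires, +3 burnt (F count now 2)
Step 4: +2 fires, +2 burnt (F count now 2)
Step 5: +1 fires, +2 burnt (F count now 1)
Step 6: +2 fires, +1 burnt (F count now 2)
Step 7: +1 fires, +2 burnt (F count now 1)
Step 8: +0 fires, +1 burnt (F count now 0)
Fire out after step 8
Initially T: 17, now '.': 21
Total burnt (originally-T cells now '.'): 13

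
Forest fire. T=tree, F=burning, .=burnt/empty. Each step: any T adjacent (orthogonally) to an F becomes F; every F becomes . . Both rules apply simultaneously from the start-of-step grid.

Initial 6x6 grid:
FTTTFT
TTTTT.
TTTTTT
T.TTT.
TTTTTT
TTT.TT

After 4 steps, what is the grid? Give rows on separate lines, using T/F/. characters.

Step 1: 5 trees catch fire, 2 burn out
  .FTF.F
  FTTTF.
  TTTTTT
  T.TTT.
  TTTTTT
  TTT.TT
Step 2: 5 trees catch fire, 5 burn out
  ..F...
  .FTF..
  FTTTFT
  T.TTT.
  TTTTTT
  TTT.TT
Step 3: 6 trees catch fire, 5 burn out
  ......
  ..F...
  .FTF.F
  F.TTF.
  TTTTTT
  TTT.TT
Step 4: 4 trees catch fire, 6 burn out
  ......
  ......
  ..F...
  ..TF..
  FTTTFT
  TTT.TT

......
......
..F...
..TF..
FTTTFT
TTT.TT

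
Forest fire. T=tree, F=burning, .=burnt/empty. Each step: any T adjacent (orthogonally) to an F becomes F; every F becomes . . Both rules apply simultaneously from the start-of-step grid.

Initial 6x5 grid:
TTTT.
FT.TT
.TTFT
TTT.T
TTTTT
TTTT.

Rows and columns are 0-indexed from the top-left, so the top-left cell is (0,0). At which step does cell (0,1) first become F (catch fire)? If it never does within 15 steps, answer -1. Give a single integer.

Step 1: cell (0,1)='T' (+5 fires, +2 burnt)
Step 2: cell (0,1)='F' (+6 fires, +5 burnt)
  -> target ignites at step 2
Step 3: cell (0,1)='.' (+4 fires, +6 burnt)
Step 4: cell (0,1)='.' (+4 fires, +4 burnt)
Step 5: cell (0,1)='.' (+3 fires, +4 burnt)
Step 6: cell (0,1)='.' (+1 fires, +3 burnt)
Step 7: cell (0,1)='.' (+0 fires, +1 burnt)
  fire out at step 7

2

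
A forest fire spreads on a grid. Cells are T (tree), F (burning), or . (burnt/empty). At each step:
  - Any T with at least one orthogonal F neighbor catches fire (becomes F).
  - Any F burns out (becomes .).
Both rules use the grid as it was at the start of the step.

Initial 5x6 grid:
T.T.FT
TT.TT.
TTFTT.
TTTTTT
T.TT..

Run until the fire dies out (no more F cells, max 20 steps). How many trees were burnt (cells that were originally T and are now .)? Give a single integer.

Step 1: +5 fires, +2 burnt (F count now 5)
Step 2: +7 fires, +5 burnt (F count now 7)
Step 3: +4 fires, +7 burnt (F count now 4)
Step 4: +3 fires, +4 burnt (F count now 3)
Step 5: +0 fires, +3 burnt (F count now 0)
Fire out after step 5
Initially T: 20, now '.': 29
Total burnt (originally-T cells now '.'): 19

Answer: 19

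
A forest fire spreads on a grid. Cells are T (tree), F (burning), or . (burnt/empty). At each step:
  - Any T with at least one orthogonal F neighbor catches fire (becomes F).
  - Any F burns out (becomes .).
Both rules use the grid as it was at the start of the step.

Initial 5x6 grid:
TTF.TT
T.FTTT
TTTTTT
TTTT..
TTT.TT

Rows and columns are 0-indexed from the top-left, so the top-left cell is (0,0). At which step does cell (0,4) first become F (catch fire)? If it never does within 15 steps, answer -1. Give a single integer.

Step 1: cell (0,4)='T' (+3 fires, +2 burnt)
Step 2: cell (0,4)='T' (+5 fires, +3 burnt)
Step 3: cell (0,4)='F' (+8 fires, +5 burnt)
  -> target ignites at step 3
Step 4: cell (0,4)='.' (+4 fires, +8 burnt)
Step 5: cell (0,4)='.' (+1 fires, +4 burnt)
Step 6: cell (0,4)='.' (+0 fires, +1 burnt)
  fire out at step 6

3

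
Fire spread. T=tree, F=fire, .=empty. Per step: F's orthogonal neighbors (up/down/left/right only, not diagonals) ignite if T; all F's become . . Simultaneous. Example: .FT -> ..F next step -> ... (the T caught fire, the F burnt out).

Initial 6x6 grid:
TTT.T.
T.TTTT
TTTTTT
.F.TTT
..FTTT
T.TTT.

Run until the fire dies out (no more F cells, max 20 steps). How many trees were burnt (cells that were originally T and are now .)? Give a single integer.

Step 1: +3 fires, +2 burnt (F count now 3)
Step 2: +5 fires, +3 burnt (F count now 5)
Step 3: +6 fires, +5 burnt (F count now 6)
Step 4: +5 fires, +6 burnt (F count now 5)
Step 5: +3 fires, +5 burnt (F count now 3)
Step 6: +2 fires, +3 burnt (F count now 2)
Step 7: +0 fires, +2 burnt (F count now 0)
Fire out after step 7
Initially T: 25, now '.': 35
Total burnt (originally-T cells now '.'): 24

Answer: 24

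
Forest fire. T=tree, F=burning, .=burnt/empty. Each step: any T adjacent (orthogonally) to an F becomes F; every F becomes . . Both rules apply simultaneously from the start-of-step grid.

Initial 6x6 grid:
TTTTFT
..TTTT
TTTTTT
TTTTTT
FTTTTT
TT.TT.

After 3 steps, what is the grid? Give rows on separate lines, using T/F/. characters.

Step 1: 6 trees catch fire, 2 burn out
  TTTF.F
  ..TTFT
  TTTTTT
  FTTTTT
  .FTTTT
  FT.TT.
Step 2: 8 trees catch fire, 6 burn out
  TTF...
  ..TF.F
  FTTTFT
  .FTTTT
  ..FTTT
  .F.TT.
Step 3: 8 trees catch fire, 8 burn out
  TF....
  ..F...
  .FTF.F
  ..FTFT
  ...FTT
  ...TT.

TF....
..F...
.FTF.F
..FTFT
...FTT
...TT.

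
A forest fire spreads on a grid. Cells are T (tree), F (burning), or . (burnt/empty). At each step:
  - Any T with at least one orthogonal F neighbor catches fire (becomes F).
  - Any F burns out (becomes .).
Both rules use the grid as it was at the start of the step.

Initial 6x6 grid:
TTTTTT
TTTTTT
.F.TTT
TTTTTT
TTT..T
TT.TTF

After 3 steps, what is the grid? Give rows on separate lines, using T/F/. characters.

Step 1: 4 trees catch fire, 2 burn out
  TTTTTT
  TFTTTT
  ...TTT
  TFTTTT
  TTT..F
  TT.TF.
Step 2: 8 trees catch fire, 4 burn out
  TFTTTT
  F.FTTT
  ...TTT
  F.FTTF
  TFT...
  TT.F..
Step 3: 9 trees catch fire, 8 burn out
  F.FTTT
  ...FTT
  ...TTF
  ...FF.
  F.F...
  TF....

F.FTTT
...FTT
...TTF
...FF.
F.F...
TF....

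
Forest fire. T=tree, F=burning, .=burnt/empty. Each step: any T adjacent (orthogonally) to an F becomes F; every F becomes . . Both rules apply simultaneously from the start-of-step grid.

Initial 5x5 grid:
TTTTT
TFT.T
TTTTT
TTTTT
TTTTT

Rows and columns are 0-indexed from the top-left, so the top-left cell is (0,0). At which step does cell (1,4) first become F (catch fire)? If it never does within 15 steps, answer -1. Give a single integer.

Step 1: cell (1,4)='T' (+4 fires, +1 burnt)
Step 2: cell (1,4)='T' (+5 fires, +4 burnt)
Step 3: cell (1,4)='T' (+5 fires, +5 burnt)
Step 4: cell (1,4)='T' (+5 fires, +5 burnt)
Step 5: cell (1,4)='F' (+3 fires, +5 burnt)
  -> target ignites at step 5
Step 6: cell (1,4)='.' (+1 fires, +3 burnt)
Step 7: cell (1,4)='.' (+0 fires, +1 burnt)
  fire out at step 7

5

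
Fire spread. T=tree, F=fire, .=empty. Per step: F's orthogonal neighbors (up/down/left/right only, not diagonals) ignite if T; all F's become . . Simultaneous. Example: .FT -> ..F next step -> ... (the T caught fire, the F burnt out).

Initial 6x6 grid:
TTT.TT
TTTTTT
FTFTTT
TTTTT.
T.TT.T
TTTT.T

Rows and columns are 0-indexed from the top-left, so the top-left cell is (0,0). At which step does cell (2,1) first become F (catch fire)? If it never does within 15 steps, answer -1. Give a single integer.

Step 1: cell (2,1)='F' (+6 fires, +2 burnt)
  -> target ignites at step 1
Step 2: cell (2,1)='.' (+9 fires, +6 burnt)
Step 3: cell (2,1)='.' (+7 fires, +9 burnt)
Step 4: cell (2,1)='.' (+4 fires, +7 burnt)
Step 5: cell (2,1)='.' (+1 fires, +4 burnt)
Step 6: cell (2,1)='.' (+0 fires, +1 burnt)
  fire out at step 6

1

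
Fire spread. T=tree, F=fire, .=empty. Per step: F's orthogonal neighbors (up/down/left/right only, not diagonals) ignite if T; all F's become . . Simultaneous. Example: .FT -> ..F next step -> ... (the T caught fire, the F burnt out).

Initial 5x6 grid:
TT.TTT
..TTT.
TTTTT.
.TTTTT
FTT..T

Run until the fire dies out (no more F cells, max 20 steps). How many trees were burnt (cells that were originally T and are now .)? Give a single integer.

Answer: 19

Derivation:
Step 1: +1 fires, +1 burnt (F count now 1)
Step 2: +2 fires, +1 burnt (F count now 2)
Step 3: +2 fires, +2 burnt (F count now 2)
Step 4: +3 fires, +2 burnt (F count now 3)
Step 5: +3 fires, +3 burnt (F count now 3)
Step 6: +3 fires, +3 burnt (F count now 3)
Step 7: +3 fires, +3 burnt (F count now 3)
Step 8: +1 fires, +3 burnt (F count now 1)
Step 9: +1 fires, +1 burnt (F count now 1)
Step 10: +0 fires, +1 burnt (F count now 0)
Fire out after step 10
Initially T: 21, now '.': 28
Total burnt (originally-T cells now '.'): 19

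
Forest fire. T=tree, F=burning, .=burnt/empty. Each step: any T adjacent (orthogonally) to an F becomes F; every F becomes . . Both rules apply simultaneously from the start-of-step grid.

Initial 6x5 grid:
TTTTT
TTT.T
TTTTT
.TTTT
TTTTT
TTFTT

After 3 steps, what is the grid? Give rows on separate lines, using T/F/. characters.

Step 1: 3 trees catch fire, 1 burn out
  TTTTT
  TTT.T
  TTTTT
  .TTTT
  TTFTT
  TF.FT
Step 2: 5 trees catch fire, 3 burn out
  TTTTT
  TTT.T
  TTTTT
  .TFTT
  TF.FT
  F...F
Step 3: 5 trees catch fire, 5 burn out
  TTTTT
  TTT.T
  TTFTT
  .F.FT
  F...F
  .....

TTTTT
TTT.T
TTFTT
.F.FT
F...F
.....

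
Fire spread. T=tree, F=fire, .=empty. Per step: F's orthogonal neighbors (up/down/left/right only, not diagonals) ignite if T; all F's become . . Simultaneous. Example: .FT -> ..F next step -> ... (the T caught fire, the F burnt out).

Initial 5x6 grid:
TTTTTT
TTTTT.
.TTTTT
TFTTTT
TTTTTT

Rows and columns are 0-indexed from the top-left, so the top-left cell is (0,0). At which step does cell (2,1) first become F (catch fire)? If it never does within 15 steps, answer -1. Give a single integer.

Step 1: cell (2,1)='F' (+4 fires, +1 burnt)
  -> target ignites at step 1
Step 2: cell (2,1)='.' (+5 fires, +4 burnt)
Step 3: cell (2,1)='.' (+6 fires, +5 burnt)
Step 4: cell (2,1)='.' (+6 fires, +6 burnt)
Step 5: cell (2,1)='.' (+4 fires, +6 burnt)
Step 6: cell (2,1)='.' (+1 fires, +4 burnt)
Step 7: cell (2,1)='.' (+1 fires, +1 burnt)
Step 8: cell (2,1)='.' (+0 fires, +1 burnt)
  fire out at step 8

1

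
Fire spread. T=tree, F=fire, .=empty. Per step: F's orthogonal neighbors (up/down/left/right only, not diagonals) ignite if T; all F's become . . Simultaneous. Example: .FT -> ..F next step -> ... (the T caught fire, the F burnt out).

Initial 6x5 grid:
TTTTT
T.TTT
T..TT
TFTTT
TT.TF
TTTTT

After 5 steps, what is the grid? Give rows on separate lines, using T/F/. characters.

Step 1: 6 trees catch fire, 2 burn out
  TTTTT
  T.TTT
  T..TT
  F.FTF
  TF.F.
  TTTTF
Step 2: 6 trees catch fire, 6 burn out
  TTTTT
  T.TTT
  F..TF
  ...F.
  F....
  TFTF.
Step 3: 5 trees catch fire, 6 burn out
  TTTTT
  F.TTF
  ...F.
  .....
  .....
  F.F..
Step 4: 3 trees catch fire, 5 burn out
  FTTTF
  ..TF.
  .....
  .....
  .....
  .....
Step 5: 3 trees catch fire, 3 burn out
  .FTF.
  ..F..
  .....
  .....
  .....
  .....

.FTF.
..F..
.....
.....
.....
.....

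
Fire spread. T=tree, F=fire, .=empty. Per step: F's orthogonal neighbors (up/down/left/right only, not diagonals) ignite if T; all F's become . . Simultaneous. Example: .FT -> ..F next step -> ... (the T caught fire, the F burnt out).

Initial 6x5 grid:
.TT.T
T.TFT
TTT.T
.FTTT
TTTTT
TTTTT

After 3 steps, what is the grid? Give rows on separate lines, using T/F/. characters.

Step 1: 5 trees catch fire, 2 burn out
  .TT.T
  T.F.F
  TFT.T
  ..FTT
  TFTTT
  TTTTT
Step 2: 9 trees catch fire, 5 burn out
  .TF.F
  T....
  F.F.F
  ...FT
  F.FTT
  TFTTT
Step 3: 6 trees catch fire, 9 burn out
  .F...
  F....
  .....
  ....F
  ...FT
  F.FTT

.F...
F....
.....
....F
...FT
F.FTT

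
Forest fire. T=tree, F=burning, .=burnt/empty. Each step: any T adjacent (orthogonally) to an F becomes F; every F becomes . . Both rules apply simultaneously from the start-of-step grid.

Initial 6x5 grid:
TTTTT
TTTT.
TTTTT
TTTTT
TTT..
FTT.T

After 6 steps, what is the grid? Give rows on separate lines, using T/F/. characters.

Step 1: 2 trees catch fire, 1 burn out
  TTTTT
  TTTT.
  TTTTT
  TTTTT
  FTT..
  .FT.T
Step 2: 3 trees catch fire, 2 burn out
  TTTTT
  TTTT.
  TTTTT
  FTTTT
  .FT..
  ..F.T
Step 3: 3 trees catch fire, 3 burn out
  TTTTT
  TTTT.
  FTTTT
  .FTTT
  ..F..
  ....T
Step 4: 3 trees catch fire, 3 burn out
  TTTTT
  FTTT.
  .FTTT
  ..FTT
  .....
  ....T
Step 5: 4 trees catch fire, 3 burn out
  FTTTT
  .FTT.
  ..FTT
  ...FT
  .....
  ....T
Step 6: 4 trees catch fire, 4 burn out
  .FTTT
  ..FT.
  ...FT
  ....F
  .....
  ....T

.FTTT
..FT.
...FT
....F
.....
....T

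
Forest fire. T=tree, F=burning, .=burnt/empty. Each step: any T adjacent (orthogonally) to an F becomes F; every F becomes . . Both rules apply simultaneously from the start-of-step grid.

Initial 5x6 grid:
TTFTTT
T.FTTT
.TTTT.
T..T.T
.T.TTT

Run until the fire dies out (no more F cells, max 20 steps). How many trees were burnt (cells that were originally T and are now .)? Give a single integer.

Step 1: +4 fires, +2 burnt (F count now 4)
Step 2: +5 fires, +4 burnt (F count now 5)
Step 3: +5 fires, +5 burnt (F count now 5)
Step 4: +1 fires, +5 burnt (F count now 1)
Step 5: +1 fires, +1 burnt (F count now 1)
Step 6: +1 fires, +1 burnt (F count now 1)
Step 7: +1 fires, +1 burnt (F count now 1)
Step 8: +0 fires, +1 burnt (F count now 0)
Fire out after step 8
Initially T: 20, now '.': 28
Total burnt (originally-T cells now '.'): 18

Answer: 18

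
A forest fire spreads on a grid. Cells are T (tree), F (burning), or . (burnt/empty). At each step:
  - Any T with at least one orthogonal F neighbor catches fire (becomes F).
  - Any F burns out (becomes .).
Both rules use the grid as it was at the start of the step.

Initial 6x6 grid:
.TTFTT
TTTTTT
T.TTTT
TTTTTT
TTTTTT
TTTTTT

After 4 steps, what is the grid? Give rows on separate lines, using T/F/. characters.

Step 1: 3 trees catch fire, 1 burn out
  .TF.FT
  TTTFTT
  T.TTTT
  TTTTTT
  TTTTTT
  TTTTTT
Step 2: 5 trees catch fire, 3 burn out
  .F...F
  TTF.FT
  T.TFTT
  TTTTTT
  TTTTTT
  TTTTTT
Step 3: 5 trees catch fire, 5 burn out
  ......
  TF...F
  T.F.FT
  TTTFTT
  TTTTTT
  TTTTTT
Step 4: 5 trees catch fire, 5 burn out
  ......
  F.....
  T....F
  TTF.FT
  TTTFTT
  TTTTTT

......
F.....
T....F
TTF.FT
TTTFTT
TTTTTT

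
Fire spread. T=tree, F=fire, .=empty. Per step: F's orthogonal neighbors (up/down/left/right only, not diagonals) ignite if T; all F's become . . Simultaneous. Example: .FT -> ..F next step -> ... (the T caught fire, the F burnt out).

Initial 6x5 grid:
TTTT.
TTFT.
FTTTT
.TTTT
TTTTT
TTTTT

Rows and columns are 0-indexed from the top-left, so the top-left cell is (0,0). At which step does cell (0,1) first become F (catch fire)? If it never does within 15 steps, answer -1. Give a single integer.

Step 1: cell (0,1)='T' (+6 fires, +2 burnt)
Step 2: cell (0,1)='F' (+6 fires, +6 burnt)
  -> target ignites at step 2
Step 3: cell (0,1)='.' (+4 fires, +6 burnt)
Step 4: cell (0,1)='.' (+5 fires, +4 burnt)
Step 5: cell (0,1)='.' (+3 fires, +5 burnt)
Step 6: cell (0,1)='.' (+1 fires, +3 burnt)
Step 7: cell (0,1)='.' (+0 fires, +1 burnt)
  fire out at step 7

2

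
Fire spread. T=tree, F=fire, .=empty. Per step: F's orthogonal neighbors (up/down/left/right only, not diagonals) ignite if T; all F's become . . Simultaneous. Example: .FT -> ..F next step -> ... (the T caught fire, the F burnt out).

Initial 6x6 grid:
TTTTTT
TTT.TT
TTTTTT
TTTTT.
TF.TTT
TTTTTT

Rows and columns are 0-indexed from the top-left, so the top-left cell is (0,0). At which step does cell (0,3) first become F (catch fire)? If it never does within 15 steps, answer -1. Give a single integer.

Step 1: cell (0,3)='T' (+3 fires, +1 burnt)
Step 2: cell (0,3)='T' (+5 fires, +3 burnt)
Step 3: cell (0,3)='T' (+5 fires, +5 burnt)
Step 4: cell (0,3)='T' (+7 fires, +5 burnt)
Step 5: cell (0,3)='T' (+5 fires, +7 burnt)
Step 6: cell (0,3)='F' (+4 fires, +5 burnt)
  -> target ignites at step 6
Step 7: cell (0,3)='.' (+2 fires, +4 burnt)
Step 8: cell (0,3)='.' (+1 fires, +2 burnt)
Step 9: cell (0,3)='.' (+0 fires, +1 burnt)
  fire out at step 9

6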